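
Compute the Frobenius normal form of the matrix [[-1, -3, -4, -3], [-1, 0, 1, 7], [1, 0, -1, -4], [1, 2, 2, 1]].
The invariant factors of A (the non-unit diagonal entries of the Smith normal form of xI - A over ℚ[x]) are (x + 1)(x^3 - 3x - 3), each dividing the next. The characteristic polynomial is their product, (x + 1)(x^3 - 3x - 3).

The rational canonical form is the block-diagonal matrix of companion matrices C(f_i):
R = [[0, 0, 0, 3], [1, 0, 0, 6], [0, 1, 0, 3], [0, 0, 1, -1]].

Note the characteristic polynomial does not split into linear factors over ℚ, so A has no Jordan form over ℚ; the rational canonical form exists over any field.

R = [[0, 0, 0, 3], [1, 0, 0, 6], [0, 1, 0, 3], [0, 0, 1, -1]]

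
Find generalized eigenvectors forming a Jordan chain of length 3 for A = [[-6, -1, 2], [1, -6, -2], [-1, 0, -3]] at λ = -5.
v_1 = [[-4, 1, -2]]^T, v_2 = [[-1, -1, 0]]^T, v_3 = [[2, 0, 1]]^T

We seek v_1 ∈ ker((A + 5I)^3) \ ker((A + 5I)^2), then set v_{i+1} = (A + 5I) v_i.

One such chain is v_1 = [[-4, 1, -2]]^T, v_2 = [[-1, -1, 0]]^T, v_3 = [[2, 0, 1]]^T. Check: (A + 5I) v_3 = [[0, 0, 0]]^T = 0.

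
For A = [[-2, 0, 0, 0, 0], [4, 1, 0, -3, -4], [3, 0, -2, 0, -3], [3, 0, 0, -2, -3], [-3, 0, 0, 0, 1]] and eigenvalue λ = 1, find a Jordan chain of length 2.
We seek v_1 ∈ ker((A - I)^2) \ ker(A - I), then set v_{i+1} = (A - I) v_i.

One such chain is v_1 = [[0, -2, -1, -1, 1]]^T, v_2 = [[0, -1, 0, 0, 0]]^T. Check: (A - I) v_2 = [[0, 0, 0, 0, 0]]^T = 0.

v_1 = [[0, -2, -1, -1, 1]]^T, v_2 = [[0, -1, 0, 0, 0]]^T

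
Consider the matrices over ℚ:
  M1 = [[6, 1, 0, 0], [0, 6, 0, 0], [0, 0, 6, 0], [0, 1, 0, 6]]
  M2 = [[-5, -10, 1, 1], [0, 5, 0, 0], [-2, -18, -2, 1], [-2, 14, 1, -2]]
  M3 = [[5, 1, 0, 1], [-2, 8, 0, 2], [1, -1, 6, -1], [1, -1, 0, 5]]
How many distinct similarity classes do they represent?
Characteristic polynomials: χ_{M1} = (x - 6)^4, χ_{M2} = (x - 5)(x + 3)^3, χ_{M3} = (x - 6)^4.

{M1, M3}: invariant factors x - 6, x - 6, (x - 6)^2.

{M2}: invariant factors x + 3, (x - 5)(x + 3)^2.

Matrices are similar if and only if their invariant-factor lists agree; the partition into similarity classes is {M1, M3}, {M2}.

2 classes: {M1, M3}, {M2}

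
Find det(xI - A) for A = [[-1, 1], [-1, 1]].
χ_A(x) = x^2

xI - A = [[x + 1, -1], [1, x - 1]].

Expanding det(xI - A) along the first row:
det(xI - A) = + (x + 1)·det([[x - 1]]) - (-1)·det([[1]]).

Evaluating gives χ_A(x) = x^2.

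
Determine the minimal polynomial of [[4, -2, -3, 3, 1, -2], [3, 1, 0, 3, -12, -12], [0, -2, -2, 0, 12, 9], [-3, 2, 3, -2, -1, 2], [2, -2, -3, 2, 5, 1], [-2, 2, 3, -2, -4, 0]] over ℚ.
m_A(x) = (x - 1)^2

The characteristic polynomial factors as (x - 1)^6. The minimal polynomial is ∏(x - λ)^{k_λ} where k_λ is the size of the largest Jordan block at λ.

For λ = 1: rank(A - I) = 3, and the largest Jordan block has size 2 (the smallest k with rank((A - I)^k) = rank((A - I)^(k+1))).

So m_A(x) = (x - 1)^2.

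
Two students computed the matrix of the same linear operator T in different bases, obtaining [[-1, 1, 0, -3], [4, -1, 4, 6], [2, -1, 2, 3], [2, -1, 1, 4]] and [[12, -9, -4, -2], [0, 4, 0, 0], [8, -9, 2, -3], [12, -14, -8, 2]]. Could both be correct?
trace(A) = 4 but trace(B) = 20. The trace is a similarity invariant, so A and B are not similar.

No.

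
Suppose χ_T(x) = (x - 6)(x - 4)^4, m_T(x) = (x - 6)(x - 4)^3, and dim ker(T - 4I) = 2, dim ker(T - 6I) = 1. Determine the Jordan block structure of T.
Jordan blocks: (4, 3), (4, 1), (6, 1)

λ = 4: algebraic multiplicity 4 (exponent in χ_T), largest block size 3 (exponent in m_T), 2 blocks (geometric multiplicity). These force block sizes [3, 1].
λ = 6: algebraic multiplicity 1 (exponent in χ_T), largest block size 1 (exponent in m_T), 1 block (geometric multiplicity). This forces block sizes [1].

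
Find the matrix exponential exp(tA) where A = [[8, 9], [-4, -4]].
A has Jordan form J = [[2, 1], [0, 2]] with A = PJP^{-1}, so e^{tA} = P e^{tJ} P^{-1}.

For a Jordan block J_k(λ), e^{tJ_k(λ)} = e^{λt} · (I + tN + t^2 N^2/2! + ... + t^{k-1} N^{k-1}/(k-1)!) where N is the nilpotent superdiagonal part.

Assembling the blocks and conjugating back gives the entries of e^{tA} as shown above.

e^{tA} = [[(6*t + 1)*e^{2*t}, 9*t*e^{2*t}], [-4*t*e^{2*t}, (1 - 6*t)*e^{2*t}]]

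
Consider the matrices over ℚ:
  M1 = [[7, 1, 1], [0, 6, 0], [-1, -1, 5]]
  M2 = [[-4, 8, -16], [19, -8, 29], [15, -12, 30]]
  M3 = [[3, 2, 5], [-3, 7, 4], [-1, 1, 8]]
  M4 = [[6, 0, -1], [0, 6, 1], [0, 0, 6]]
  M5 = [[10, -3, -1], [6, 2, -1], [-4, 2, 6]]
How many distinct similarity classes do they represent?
2 classes: {M1, M4}, {M2, M3, M5}

Characteristic polynomials: χ_{M1} = (x - 6)^3, χ_{M2} = (x - 6)^3, χ_{M3} = (x - 6)^3, χ_{M4} = (x - 6)^3, χ_{M5} = (x - 6)^3.

{M1, M4}: invariant factors x - 6, (x - 6)^2.

{M2, M3, M5}: invariant factors (x - 6)^3.

Matrices are similar if and only if their invariant-factor lists agree; the partition into similarity classes is {M1, M4}, {M2, M3, M5}.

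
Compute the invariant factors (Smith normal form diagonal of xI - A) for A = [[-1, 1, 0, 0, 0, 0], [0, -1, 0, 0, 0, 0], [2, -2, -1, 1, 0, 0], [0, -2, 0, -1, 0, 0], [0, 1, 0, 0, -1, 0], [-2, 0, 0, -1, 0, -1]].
x + 1, x + 1, (x + 1)^2, (x + 1)^2

The Jordan structure of A has elementary divisors (x + 1)^2, (x + 1)^2, (x + 1), (x + 1). Arranging the block sizes at each eigenvalue in decreasing order and taking row products gives the invariant factors.

Invariant factors (smallest first, each dividing the next): x + 1, x + 1, (x + 1)^2, (x + 1)^2.

Check: the last factor (x + 1)^2 is the minimal polynomial, and the product (x + 1)^6 is the characteristic polynomial.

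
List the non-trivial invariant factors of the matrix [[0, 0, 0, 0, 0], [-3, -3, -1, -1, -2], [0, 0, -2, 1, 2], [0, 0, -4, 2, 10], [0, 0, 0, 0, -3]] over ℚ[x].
x(x + 3), x^2(x + 3)

The Jordan structure of A has elementary divisors (x + 3), (x + 3), x^2, x. Arranging the block sizes at each eigenvalue in decreasing order and taking row products gives the invariant factors.

Invariant factors (smallest first, each dividing the next): x(x + 3), x^2(x + 3).

Check: the last factor x^2(x + 3) is the minimal polynomial, and the product x^3(x + 3)^2 is the characteristic polynomial.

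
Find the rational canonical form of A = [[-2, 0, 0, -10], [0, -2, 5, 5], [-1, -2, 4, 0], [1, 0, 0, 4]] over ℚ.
The invariant factors of A (the non-unit diagonal entries of the Smith normal form of xI - A over ℚ[x]) are x^2 - 2x + 2, x^2 - 2x + 2, each dividing the next. The characteristic polynomial is their product, (x^2 - 2x + 2)^2.

The rational canonical form is the block-diagonal matrix of companion matrices C(f_i):
R = [[0, -2, 0, 0], [1, 2, 0, 0], [0, 0, 0, -2], [0, 0, 1, 2]].

Note the characteristic polynomial does not split into linear factors over ℚ, so A has no Jordan form over ℚ; the rational canonical form exists over any field.

R = [[0, -2, 0, 0], [1, 2, 0, 0], [0, 0, 0, -2], [0, 0, 1, 2]]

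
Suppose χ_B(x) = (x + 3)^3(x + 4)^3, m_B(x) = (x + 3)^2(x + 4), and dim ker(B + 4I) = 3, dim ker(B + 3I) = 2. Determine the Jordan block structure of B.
Jordan blocks: (-4, 1), (-4, 1), (-4, 1), (-3, 2), (-3, 1)

λ = -4: algebraic multiplicity 3 (exponent in χ_B), largest block size 1 (exponent in m_B), 3 blocks (geometric multiplicity). These force block sizes [1, 1, 1].
λ = -3: algebraic multiplicity 3 (exponent in χ_B), largest block size 2 (exponent in m_B), 2 blocks (geometric multiplicity). These force block sizes [2, 1].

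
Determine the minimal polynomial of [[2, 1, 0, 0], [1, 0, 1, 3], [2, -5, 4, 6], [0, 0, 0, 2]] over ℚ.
The characteristic polynomial factors as (x - 2)^4. The minimal polynomial is ∏(x - λ)^{k_λ} where k_λ is the size of the largest Jordan block at λ.

For λ = 2: rank(A - 2I) = 2, and the largest Jordan block has size 3 (the smallest k with rank((A - 2I)^k) = rank((A - 2I)^(k+1))).

So m_A(x) = (x - 2)^3.

m_A(x) = (x - 2)^3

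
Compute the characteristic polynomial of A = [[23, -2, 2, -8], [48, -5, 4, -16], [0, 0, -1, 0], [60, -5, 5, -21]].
χ_A(x) = (x + 1)^4

xI - A = [[x - 23, 2, -2, 8], [-48, x + 5, -4, 16], [0, 0, x + 1, 0], [-60, 5, -5, x + 21]].

Expanding det(xI - A) along the first row:
det(xI - A) = + (x - 23)·det([[x + 5, -4, 16], [0, x + 1, 0], [5, -5, x + 21]]) - (2)·det([[-48, -4, 16], [0, x + 1, 0], [-60, -5, x + 21]]) + (-2)·det([[-48, x + 5, 16], [0, 0, 0], [-60, 5, x + 21]]) - (8)·det([[-48, x + 5, -4], [0, 0, x + 1], [-60, 5, -5]]).

Evaluating gives χ_A(x) = x^4 + 4x^3 + 6x^2 + 4x + 1 = (x + 1)^4.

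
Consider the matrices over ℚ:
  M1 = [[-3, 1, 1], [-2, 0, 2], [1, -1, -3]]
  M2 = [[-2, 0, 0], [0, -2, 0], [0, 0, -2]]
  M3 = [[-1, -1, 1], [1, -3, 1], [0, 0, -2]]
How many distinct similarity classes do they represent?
2 classes: {M1, M3}, {M2}

Characteristic polynomials: χ_{M1} = (x + 2)^3, χ_{M2} = (x + 2)^3, χ_{M3} = (x + 2)^3.

{M1, M3}: invariant factors x + 2, (x + 2)^2.

{M2}: invariant factors x + 2, x + 2, x + 2.

Matrices are similar if and only if their invariant-factor lists agree; the partition into similarity classes is {M1, M3}, {M2}.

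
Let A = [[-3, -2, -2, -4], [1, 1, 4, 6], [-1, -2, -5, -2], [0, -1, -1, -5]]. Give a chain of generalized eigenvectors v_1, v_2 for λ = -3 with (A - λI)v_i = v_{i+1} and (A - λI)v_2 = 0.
v_1 = [[2, 1, -2, 0]]^T, v_2 = [[2, -2, 0, 1]]^T

We seek v_1 ∈ ker((A + 3I)^2) \ ker(A + 3I), then set v_{i+1} = (A + 3I) v_i.

One such chain is v_1 = [[2, 1, -2, 0]]^T, v_2 = [[2, -2, 0, 1]]^T. Check: (A + 3I) v_2 = [[0, 0, 0, 0]]^T = 0.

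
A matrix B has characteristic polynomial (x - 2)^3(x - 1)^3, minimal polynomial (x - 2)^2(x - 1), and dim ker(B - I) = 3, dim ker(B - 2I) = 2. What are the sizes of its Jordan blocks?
λ = 1: algebraic multiplicity 3 (exponent in χ_B), largest block size 1 (exponent in m_B), 3 blocks (geometric multiplicity). These force block sizes [1, 1, 1].
λ = 2: algebraic multiplicity 3 (exponent in χ_B), largest block size 2 (exponent in m_B), 2 blocks (geometric multiplicity). These force block sizes [2, 1].

Jordan blocks: (1, 1), (1, 1), (1, 1), (2, 2), (2, 1)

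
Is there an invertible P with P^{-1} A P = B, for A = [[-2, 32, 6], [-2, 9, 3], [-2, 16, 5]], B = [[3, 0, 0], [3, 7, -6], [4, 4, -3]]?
trace(A) = 12 but trace(B) = 7. The trace is a similarity invariant, so A and B are not similar.

No.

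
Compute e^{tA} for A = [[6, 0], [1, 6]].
A has Jordan form J = [[6, 1], [0, 6]] with A = PJP^{-1}, so e^{tA} = P e^{tJ} P^{-1}.

For a Jordan block J_k(λ), e^{tJ_k(λ)} = e^{λt} · (I + tN + t^2 N^2/2! + ... + t^{k-1} N^{k-1}/(k-1)!) where N is the nilpotent superdiagonal part.

Assembling the blocks and conjugating back gives the entries of e^{tA} as shown above.

e^{tA} = [[e^{6*t}, 0], [t*e^{6*t}, e^{6*t}]]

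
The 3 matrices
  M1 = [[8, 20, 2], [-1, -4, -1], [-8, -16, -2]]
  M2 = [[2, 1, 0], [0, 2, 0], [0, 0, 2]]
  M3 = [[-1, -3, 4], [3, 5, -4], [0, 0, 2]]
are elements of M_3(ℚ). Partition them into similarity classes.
2 classes: {M1}, {M2, M3}

Characteristic polynomials: χ_{M1} = (x - 6)(x + 2)^2, χ_{M2} = (x - 2)^3, χ_{M3} = (x - 2)^3.

{M1}: invariant factors (x - 6)(x + 2)^2.

{M2, M3}: invariant factors x - 2, (x - 2)^2.

Matrices are similar if and only if their invariant-factor lists agree; the partition into similarity classes is {M1}, {M2, M3}.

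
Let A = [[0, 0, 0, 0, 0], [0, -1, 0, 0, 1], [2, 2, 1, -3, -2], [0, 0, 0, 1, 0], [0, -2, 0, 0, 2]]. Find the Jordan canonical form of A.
The characteristic polynomial is det(xI - A) = x^2(x - 1)^3, so the eigenvalues are 0 (algebraic multiplicity 2), 1 (algebraic multiplicity 3).

For λ = 0: rank(A) = 3. The eigenspace has dimension 5 - 3 = 2, so there are 2 Jordan blocks; the rank sequence gives block sizes [1, 1].

For λ = 1: rank(A - I) = 3, rank((A - I)^2) = 2. The eigenspace has dimension 5 - 3 = 2, so there are 2 Jordan blocks; the rank sequence gives block sizes [2, 1].

Assembling the blocks gives the Jordan form J above.

J = [[0, 0, 0, 0, 0], [0, 0, 0, 0, 0], [0, 0, 1, 1, 0], [0, 0, 0, 1, 0], [0, 0, 0, 0, 1]]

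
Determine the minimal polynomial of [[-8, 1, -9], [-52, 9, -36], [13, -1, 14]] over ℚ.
m_A(x) = (x - 5)^2

The characteristic polynomial factors as (x - 5)^3. The minimal polynomial is ∏(x - λ)^{k_λ} where k_λ is the size of the largest Jordan block at λ.

For λ = 5: rank(A - 5I) = 1, and the largest Jordan block has size 2 (the smallest k with rank((A - 5I)^k) = rank((A - 5I)^(k+1))).

So m_A(x) = (x - 5)^2.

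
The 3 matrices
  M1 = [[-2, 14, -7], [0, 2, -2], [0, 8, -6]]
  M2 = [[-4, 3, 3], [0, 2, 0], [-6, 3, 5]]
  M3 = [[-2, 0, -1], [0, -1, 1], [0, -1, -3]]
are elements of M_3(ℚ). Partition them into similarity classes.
3 classes: {M1}, {M2}, {M3}

Characteristic polynomials: χ_{M1} = (x + 2)^3, χ_{M2} = (x - 2)^2(x + 1), χ_{M3} = (x + 2)^3.

{M1}: invariant factors x + 2, (x + 2)^2.

{M2}: invariant factors x - 2, (x - 2)(x + 1).

{M3}: invariant factors (x + 2)^3.

Matrices are similar if and only if their invariant-factor lists agree; the partition into similarity classes is {M1}, {M2}, {M3}.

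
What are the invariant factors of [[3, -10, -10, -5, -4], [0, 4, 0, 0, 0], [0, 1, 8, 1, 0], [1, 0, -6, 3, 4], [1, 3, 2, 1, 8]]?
(x - 6)^3(x - 4)^2

The Jordan structure of A has elementary divisors (x - 4)^2, (x - 6)^3. Arranging the block sizes at each eigenvalue in decreasing order and taking row products gives the invariant factors.

Invariant factors (smallest first, each dividing the next): (x - 6)^3(x - 4)^2.

Check: the last factor (x - 6)^3(x - 4)^2 is the minimal polynomial, and the product (x - 6)^3(x - 4)^2 is the characteristic polynomial.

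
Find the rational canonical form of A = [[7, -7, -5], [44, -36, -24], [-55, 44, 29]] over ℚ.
The invariant factors of A (the non-unit diagonal entries of the Smith normal form of xI - A over ℚ[x]) are x^3 - 4x + 4, each dividing the next. The characteristic polynomial is their product, x^3 - 4x + 4.

The rational canonical form is the block-diagonal matrix of companion matrices C(f_i):
R = [[0, 0, -4], [1, 0, 4], [0, 1, 0]].

Note the characteristic polynomial does not split into linear factors over ℚ, so A has no Jordan form over ℚ; the rational canonical form exists over any field.

R = [[0, 0, -4], [1, 0, 4], [0, 1, 0]]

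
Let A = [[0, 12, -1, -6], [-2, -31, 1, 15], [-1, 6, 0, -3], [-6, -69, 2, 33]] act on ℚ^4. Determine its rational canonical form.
R = [[0, 0, 0, 6], [1, 0, 0, -5], [0, 1, 0, 1], [0, 0, 1, 2]]

The invariant factors of A (the non-unit diagonal entries of the Smith normal form of xI - A over ℚ[x]) are (x - 2)(x^3 - x + 3), each dividing the next. The characteristic polynomial is their product, (x - 2)(x^3 - x + 3).

The rational canonical form is the block-diagonal matrix of companion matrices C(f_i):
R = [[0, 0, 0, 6], [1, 0, 0, -5], [0, 1, 0, 1], [0, 0, 1, 2]].

Note the characteristic polynomial does not split into linear factors over ℚ, so A has no Jordan form over ℚ; the rational canonical form exists over any field.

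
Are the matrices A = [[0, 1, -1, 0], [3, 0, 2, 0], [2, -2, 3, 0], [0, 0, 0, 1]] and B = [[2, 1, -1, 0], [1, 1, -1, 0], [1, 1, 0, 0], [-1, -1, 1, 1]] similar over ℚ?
Two matrices over a field are similar if and only if they have the same invariant factors.

Both A and B have characteristic polynomial (x - 1)^4 and minimal polynomial (x - 1)^3. Computing further, both have invariant factors x - 1, (x - 1)^3. Hence A and B are similar.

Yes.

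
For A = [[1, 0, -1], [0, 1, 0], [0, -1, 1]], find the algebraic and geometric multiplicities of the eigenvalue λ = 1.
The characteristic polynomial is (x - 1)^3, so the factor x - 1 appears with exponent 3: the algebraic multiplicity is 3.

rank(A - I) = 2, so the eigenspace has dimension 3 - 2 = 1: the geometric multiplicity is 1.

Since 1 < 3, A is not diagonalizable.

algebraic multiplicity 3, geometric multiplicity 1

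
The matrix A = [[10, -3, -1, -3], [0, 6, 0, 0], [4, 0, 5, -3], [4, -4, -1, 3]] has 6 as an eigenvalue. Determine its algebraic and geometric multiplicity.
algebraic multiplicity 4, geometric multiplicity 2

The characteristic polynomial is (x - 6)^4, so the factor x - 6 appears with exponent 4: the algebraic multiplicity is 4.

rank(A - 6I) = 2, so the eigenspace has dimension 4 - 2 = 2: the geometric multiplicity is 2.

Since 2 < 4, A is not diagonalizable.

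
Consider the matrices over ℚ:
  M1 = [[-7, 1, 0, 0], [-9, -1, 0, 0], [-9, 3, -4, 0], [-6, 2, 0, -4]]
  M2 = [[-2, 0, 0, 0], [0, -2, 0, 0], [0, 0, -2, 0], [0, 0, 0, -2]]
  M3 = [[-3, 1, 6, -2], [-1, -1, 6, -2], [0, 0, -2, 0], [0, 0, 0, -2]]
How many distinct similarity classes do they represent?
Characteristic polynomials: χ_{M1} = (x + 4)^4, χ_{M2} = (x + 2)^4, χ_{M3} = (x + 2)^4.

{M1}: invariant factors x + 4, x + 4, (x + 4)^2.

{M2}: invariant factors x + 2, x + 2, x + 2, x + 2.

{M3}: invariant factors x + 2, x + 2, (x + 2)^2.

Matrices are similar if and only if their invariant-factor lists agree; the partition into similarity classes is {M1}, {M2}, {M3}.

3 classes: {M1}, {M2}, {M3}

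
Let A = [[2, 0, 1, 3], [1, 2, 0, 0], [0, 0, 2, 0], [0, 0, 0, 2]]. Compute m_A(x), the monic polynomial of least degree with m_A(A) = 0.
m_A(x) = (x - 2)^3

The characteristic polynomial factors as (x - 2)^4. The minimal polynomial is ∏(x - λ)^{k_λ} where k_λ is the size of the largest Jordan block at λ.

For λ = 2: rank(A - 2I) = 2, and the largest Jordan block has size 3 (the smallest k with rank((A - 2I)^k) = rank((A - 2I)^(k+1))).

So m_A(x) = (x - 2)^3.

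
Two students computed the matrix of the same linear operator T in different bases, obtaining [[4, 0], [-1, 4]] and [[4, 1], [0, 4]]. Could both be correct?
Two matrices over a field are similar if and only if they have the same invariant factors.

Both A and B have characteristic polynomial (x - 4)^2 and minimal polynomial (x - 4)^2. Computing further, both have invariant factors (x - 4)^2. Hence A and B are similar.

Yes.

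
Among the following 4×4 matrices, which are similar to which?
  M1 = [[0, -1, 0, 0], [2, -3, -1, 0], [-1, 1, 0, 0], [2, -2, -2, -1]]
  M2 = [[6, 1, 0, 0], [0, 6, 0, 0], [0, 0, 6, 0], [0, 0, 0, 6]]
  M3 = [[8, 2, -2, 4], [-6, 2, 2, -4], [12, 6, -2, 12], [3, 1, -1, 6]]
3 classes: {M1}, {M2}, {M3}

Characteristic polynomials: χ_{M1} = (x + 1)^4, χ_{M2} = (x - 6)^4, χ_{M3} = (x - 4)^3(x - 2).

{M1}: invariant factors x + 1, (x + 1)^3.

{M2}: invariant factors x - 6, x - 6, (x - 6)^2.

{M3}: invariant factors x - 4, (x - 4)^2(x - 2).

Matrices are similar if and only if their invariant-factor lists agree; the partition into similarity classes is {M1}, {M2}, {M3}.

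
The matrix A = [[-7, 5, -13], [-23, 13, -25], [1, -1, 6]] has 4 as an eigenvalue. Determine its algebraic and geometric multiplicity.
algebraic multiplicity 3, geometric multiplicity 1

The characteristic polynomial is (x - 4)^3, so the factor x - 4 appears with exponent 3: the algebraic multiplicity is 3.

rank(A - 4I) = 2, so the eigenspace has dimension 3 - 2 = 1: the geometric multiplicity is 1.

Since 1 < 3, A is not diagonalizable.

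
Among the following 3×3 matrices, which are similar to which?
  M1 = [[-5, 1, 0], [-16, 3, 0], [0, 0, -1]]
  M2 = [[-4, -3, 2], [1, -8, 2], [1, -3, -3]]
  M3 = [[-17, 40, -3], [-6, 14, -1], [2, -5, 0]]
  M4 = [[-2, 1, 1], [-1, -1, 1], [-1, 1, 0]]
Characteristic polynomials: χ_{M1} = (x + 1)^3, χ_{M2} = (x + 5)^3, χ_{M3} = (x + 1)^3, χ_{M4} = (x + 1)^3.

{M1}: invariant factors x + 1, (x + 1)^2.

{M2}: invariant factors x + 5, (x + 5)^2.

{M3, M4}: invariant factors (x + 1)^3.

Matrices are similar if and only if their invariant-factor lists agree; the partition into similarity classes is {M1}, {M2}, {M3, M4}.

3 classes: {M1}, {M2}, {M3, M4}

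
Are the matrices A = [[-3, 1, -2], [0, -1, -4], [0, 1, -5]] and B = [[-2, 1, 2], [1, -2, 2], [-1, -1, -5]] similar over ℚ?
Two matrices over a field are similar if and only if they have the same invariant factors.

Both A and B have characteristic polynomial (x + 3)^3 and minimal polynomial (x + 3)^2. Computing further, both have invariant factors x + 3, (x + 3)^2. Hence A and B are similar.

Yes.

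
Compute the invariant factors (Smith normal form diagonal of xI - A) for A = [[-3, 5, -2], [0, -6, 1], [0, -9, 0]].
(x + 3)^3

The Jordan structure of A has elementary divisors (x + 3)^3. Arranging the block sizes at each eigenvalue in decreasing order and taking row products gives the invariant factors.

Invariant factors (smallest first, each dividing the next): (x + 3)^3.

Check: the last factor (x + 3)^3 is the minimal polynomial, and the product (x + 3)^3 is the characteristic polynomial.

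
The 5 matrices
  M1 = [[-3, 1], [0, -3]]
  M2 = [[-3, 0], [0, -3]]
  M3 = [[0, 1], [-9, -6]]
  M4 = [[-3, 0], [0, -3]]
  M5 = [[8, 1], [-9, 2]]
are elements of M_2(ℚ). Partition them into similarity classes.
3 classes: {M1, M3}, {M2, M4}, {M5}

Characteristic polynomials: χ_{M1} = (x + 3)^2, χ_{M2} = (x + 3)^2, χ_{M3} = (x + 3)^2, χ_{M4} = (x + 3)^2, χ_{M5} = (x - 5)^2.

{M1, M3}: invariant factors (x + 3)^2.

{M2, M4}: invariant factors x + 3, x + 3.

{M5}: invariant factors (x - 5)^2.

Matrices are similar if and only if their invariant-factor lists agree; the partition into similarity classes is {M1, M3}, {M2, M4}, {M5}.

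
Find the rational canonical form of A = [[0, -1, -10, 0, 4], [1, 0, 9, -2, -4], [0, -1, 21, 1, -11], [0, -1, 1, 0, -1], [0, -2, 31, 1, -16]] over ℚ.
The invariant factors of A (the non-unit diagonal entries of the Smith normal form of xI - A over ℚ[x]) are (x + 1)(x^2 - 3x + 1)^2, each dividing the next. The characteristic polynomial is their product, (x + 1)(x^2 - 3x + 1)^2.

The rational canonical form is the block-diagonal matrix of companion matrices C(f_i):
R = [[0, 0, 0, 0, -1], [1, 0, 0, 0, 5], [0, 1, 0, 0, -5], [0, 0, 1, 0, -5], [0, 0, 0, 1, 5]].

Note the characteristic polynomial does not split into linear factors over ℚ, so A has no Jordan form over ℚ; the rational canonical form exists over any field.

R = [[0, 0, 0, 0, -1], [1, 0, 0, 0, 5], [0, 1, 0, 0, -5], [0, 0, 1, 0, -5], [0, 0, 0, 1, 5]]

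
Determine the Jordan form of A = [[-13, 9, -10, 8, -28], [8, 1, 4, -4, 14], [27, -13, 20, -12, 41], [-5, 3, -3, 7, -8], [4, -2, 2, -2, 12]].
J = [[5, 1, 0, 0, 0], [0, 5, 0, 0, 0], [0, 0, 5, 0, 0], [0, 0, 0, 6, 1], [0, 0, 0, 0, 6]]

The characteristic polynomial is det(xI - A) = (x - 6)^2(x - 5)^3, so the eigenvalues are 5 (algebraic multiplicity 3), 6 (algebraic multiplicity 2).

For λ = 5: rank(A - 5I) = 3, rank((A - 5I)^2) = 2. The eigenspace has dimension 5 - 3 = 2, so there are 2 Jordan blocks; the rank sequence gives block sizes [2, 1].

For λ = 6: rank(A - 6I) = 4, rank((A - 6I)^2) = 3. The eigenspace has dimension 5 - 4 = 1, so there is 1 Jordan block; the rank sequence gives block sizes [2].

Assembling the blocks gives the Jordan form J above.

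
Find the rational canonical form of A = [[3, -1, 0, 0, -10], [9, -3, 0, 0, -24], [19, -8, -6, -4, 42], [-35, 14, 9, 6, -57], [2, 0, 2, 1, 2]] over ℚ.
R = [[0, 0, 0, 0, -6], [1, 0, 0, 0, -16], [0, 1, 0, 0, -6], [0, 0, 1, 0, 7], [0, 0, 0, 1, 2]]

The invariant factors of A (the non-unit diagonal entries of the Smith normal form of xI - A over ℚ[x]) are (x - 3)(x + 1)(x^3 - 4x - 2), each dividing the next. The characteristic polynomial is their product, (x - 3)(x + 1)(x^3 - 4x - 2).

The rational canonical form is the block-diagonal matrix of companion matrices C(f_i):
R = [[0, 0, 0, 0, -6], [1, 0, 0, 0, -16], [0, 1, 0, 0, -6], [0, 0, 1, 0, 7], [0, 0, 0, 1, 2]].

Note the characteristic polynomial does not split into linear factors over ℚ, so A has no Jordan form over ℚ; the rational canonical form exists over any field.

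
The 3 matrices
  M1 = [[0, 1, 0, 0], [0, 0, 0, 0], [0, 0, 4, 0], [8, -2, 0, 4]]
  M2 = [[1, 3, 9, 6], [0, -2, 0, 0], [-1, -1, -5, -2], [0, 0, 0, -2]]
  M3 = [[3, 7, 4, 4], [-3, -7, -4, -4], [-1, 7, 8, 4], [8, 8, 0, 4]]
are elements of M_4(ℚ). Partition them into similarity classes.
Characteristic polynomials: χ_{M1} = x^2(x - 4)^2, χ_{M2} = (x + 2)^4, χ_{M3} = x^2(x - 4)^2.

{M1, M3}: invariant factors x - 4, x^2(x - 4).

{M2}: invariant factors x + 2, x + 2, (x + 2)^2.

Matrices are similar if and only if their invariant-factor lists agree; the partition into similarity classes is {M1, M3}, {M2}.

2 classes: {M1, M3}, {M2}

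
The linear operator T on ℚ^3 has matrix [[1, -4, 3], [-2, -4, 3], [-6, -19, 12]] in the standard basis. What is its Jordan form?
J = [[3, 1, 0], [0, 3, 1], [0, 0, 3]]

The characteristic polynomial is det(xI - A) = (x - 3)^3, so the eigenvalues are 3 (algebraic multiplicity 3).

For λ = 3: rank(A - 3I) = 2, rank((A - 3I)^2) = 1, rank((A - 3I)^3) = 0. The eigenspace has dimension 3 - 2 = 1, so there is 1 Jordan block; the rank sequence gives block sizes [3].

Assembling the blocks gives the Jordan form J above.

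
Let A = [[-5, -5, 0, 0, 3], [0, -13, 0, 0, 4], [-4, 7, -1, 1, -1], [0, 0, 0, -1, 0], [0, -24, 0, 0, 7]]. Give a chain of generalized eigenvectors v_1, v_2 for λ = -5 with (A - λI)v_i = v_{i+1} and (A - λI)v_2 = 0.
v_1 = [[0, 1, -1, 0, 2]]^T, v_2 = [[1, 0, 1, 0, 0]]^T

We seek v_1 ∈ ker((A + 5I)^2) \ ker(A + 5I), then set v_{i+1} = (A + 5I) v_i.

One such chain is v_1 = [[0, 1, -1, 0, 2]]^T, v_2 = [[1, 0, 1, 0, 0]]^T. Check: (A + 5I) v_2 = [[0, 0, 0, 0, 0]]^T = 0.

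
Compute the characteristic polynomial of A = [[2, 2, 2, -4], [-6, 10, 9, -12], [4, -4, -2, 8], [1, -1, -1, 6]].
xI - A = [[x - 2, -2, -2, 4], [6, x - 10, -9, 12], [-4, 4, x + 2, -8], [-1, 1, 1, x - 6]].

Expanding det(xI - A) along the first row:
det(xI - A) = + (x - 2)·det([[x - 10, -9, 12], [4, x + 2, -8], [1, 1, x - 6]]) - (-2)·det([[6, -9, 12], [-4, x + 2, -8], [-1, 1, x - 6]]) + (-2)·det([[6, x - 10, 12], [-4, 4, -8], [-1, 1, x - 6]]) - (4)·det([[6, x - 10, -9], [-4, 4, x + 2], [-1, 1, 1]]).

Evaluating gives χ_A(x) = x^4 - 16x^3 + 96x^2 - 256x + 256 = (x - 4)^4.

χ_A(x) = (x - 4)^4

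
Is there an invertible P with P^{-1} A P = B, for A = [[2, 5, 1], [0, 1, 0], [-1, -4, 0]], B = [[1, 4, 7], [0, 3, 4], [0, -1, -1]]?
Two matrices over a field are similar if and only if they have the same invariant factors.

Both A and B have characteristic polynomial (x - 1)^3 and minimal polynomial (x - 1)^3. Computing further, both have invariant factors (x - 1)^3. Hence A and B are similar.

Yes.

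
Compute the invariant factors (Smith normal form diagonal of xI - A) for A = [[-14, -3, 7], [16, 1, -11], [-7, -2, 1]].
The Jordan structure of A has elementary divisors (x + 4)^3. Arranging the block sizes at each eigenvalue in decreasing order and taking row products gives the invariant factors.

Invariant factors (smallest first, each dividing the next): (x + 4)^3.

Check: the last factor (x + 4)^3 is the minimal polynomial, and the product (x + 4)^3 is the characteristic polynomial.

(x + 4)^3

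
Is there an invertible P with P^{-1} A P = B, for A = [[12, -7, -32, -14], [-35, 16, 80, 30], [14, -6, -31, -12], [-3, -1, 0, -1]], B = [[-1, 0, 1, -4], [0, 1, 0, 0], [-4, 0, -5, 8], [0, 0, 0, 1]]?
Two matrices over a field are similar if and only if they have the same invariant factors.

Both A and B have characteristic polynomial (x - 1)^2(x + 3)^2 and minimal polynomial (x - 1)(x + 3)^2. Computing further, both have invariant factors x - 1, (x - 1)(x + 3)^2. Hence A and B are similar.

Yes.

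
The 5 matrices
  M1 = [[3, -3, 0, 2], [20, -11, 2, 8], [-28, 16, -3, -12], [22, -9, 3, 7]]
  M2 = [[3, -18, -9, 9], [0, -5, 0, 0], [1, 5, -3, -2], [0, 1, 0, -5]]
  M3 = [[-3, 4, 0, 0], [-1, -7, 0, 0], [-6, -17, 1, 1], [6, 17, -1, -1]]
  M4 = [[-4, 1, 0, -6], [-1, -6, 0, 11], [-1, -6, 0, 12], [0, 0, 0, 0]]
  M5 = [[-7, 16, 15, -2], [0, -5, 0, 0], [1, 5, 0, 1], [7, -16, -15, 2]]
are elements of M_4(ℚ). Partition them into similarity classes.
2 classes: {M1}, {M2, M3, M4, M5}

Characteristic polynomials: χ_{M1} = (x + 1)^4, χ_{M2} = x^2(x + 5)^2, χ_{M3} = x^2(x + 5)^2, χ_{M4} = x^2(x + 5)^2, χ_{M5} = x^2(x + 5)^2.

{M1}: invariant factors (x + 1)^2, (x + 1)^2.

{M2, M3, M4, M5}: invariant factors x^2(x + 5)^2.

Matrices are similar if and only if their invariant-factor lists agree; the partition into similarity classes is {M1}, {M2, M3, M4, M5}.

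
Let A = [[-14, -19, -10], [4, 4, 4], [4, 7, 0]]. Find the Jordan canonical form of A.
J = [[-4, 1, 0], [0, -4, 0], [0, 0, -2]]

The characteristic polynomial is det(xI - A) = (x + 2)(x + 4)^2, so the eigenvalues are -4 (algebraic multiplicity 2), -2 (algebraic multiplicity 1).

For λ = -4: rank(A + 4I) = 2, rank((A + 4I)^2) = 1. The eigenspace has dimension 3 - 2 = 1, so there is 1 Jordan block; the rank sequence gives block sizes [2].

For λ = -2: algebraic multiplicity 1 gives one 1×1 block.

Assembling the blocks gives the Jordan form J above.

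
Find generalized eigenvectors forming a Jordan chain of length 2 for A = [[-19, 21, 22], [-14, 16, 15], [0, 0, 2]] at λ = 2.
We seek v_1 ∈ ker((A - 2I)^2) \ ker(A - 2I), then set v_{i+1} = (A - 2I) v_i.

One such chain is v_1 = [[5, 4, 1]]^T, v_2 = [[1, 1, 0]]^T. Check: (A - 2I) v_2 = [[0, 0, 0]]^T = 0.

v_1 = [[5, 4, 1]]^T, v_2 = [[1, 1, 0]]^T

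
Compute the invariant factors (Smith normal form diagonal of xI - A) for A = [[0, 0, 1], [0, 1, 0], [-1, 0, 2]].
x - 1, (x - 1)^2

The Jordan structure of A has elementary divisors (x - 1)^2, (x - 1). Arranging the block sizes at each eigenvalue in decreasing order and taking row products gives the invariant factors.

Invariant factors (smallest first, each dividing the next): x - 1, (x - 1)^2.

Check: the last factor (x - 1)^2 is the minimal polynomial, and the product (x - 1)^3 is the characteristic polynomial.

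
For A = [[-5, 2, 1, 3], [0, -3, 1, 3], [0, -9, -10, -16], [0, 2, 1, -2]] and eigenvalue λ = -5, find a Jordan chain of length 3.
v_1 = [[0, 1, -2, 0]]^T, v_2 = [[0, 0, 1, 0]]^T, v_3 = [[1, 1, -5, 1]]^T

We seek v_1 ∈ ker((A + 5I)^3) \ ker((A + 5I)^2), then set v_{i+1} = (A + 5I) v_i.

One such chain is v_1 = [[0, 1, -2, 0]]^T, v_2 = [[0, 0, 1, 0]]^T, v_3 = [[1, 1, -5, 1]]^T. Check: (A + 5I) v_3 = [[0, 0, 0, 0]]^T = 0.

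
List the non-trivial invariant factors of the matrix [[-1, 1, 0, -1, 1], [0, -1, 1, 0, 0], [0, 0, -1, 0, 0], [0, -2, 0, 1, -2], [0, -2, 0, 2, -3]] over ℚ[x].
x + 1, x + 1, (x + 1)^3

The Jordan structure of A has elementary divisors (x + 1)^3, (x + 1), (x + 1). Arranging the block sizes at each eigenvalue in decreasing order and taking row products gives the invariant factors.

Invariant factors (smallest first, each dividing the next): x + 1, x + 1, (x + 1)^3.

Check: the last factor (x + 1)^3 is the minimal polynomial, and the product (x + 1)^5 is the characteristic polynomial.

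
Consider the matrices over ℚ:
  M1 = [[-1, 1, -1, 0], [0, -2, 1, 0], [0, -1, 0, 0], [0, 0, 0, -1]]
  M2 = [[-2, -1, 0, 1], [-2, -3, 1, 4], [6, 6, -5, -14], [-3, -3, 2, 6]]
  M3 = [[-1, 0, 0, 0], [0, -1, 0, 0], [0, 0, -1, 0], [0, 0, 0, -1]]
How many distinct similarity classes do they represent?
3 classes: {M1}, {M2}, {M3}

Characteristic polynomials: χ_{M1} = (x + 1)^4, χ_{M2} = (x + 1)^4, χ_{M3} = (x + 1)^4.

{M1}: invariant factors x + 1, x + 1, (x + 1)^2.

{M2}: invariant factors x + 1, (x + 1)^3.

{M3}: invariant factors x + 1, x + 1, x + 1, x + 1.

Matrices are similar if and only if their invariant-factor lists agree; the partition into similarity classes is {M1}, {M2}, {M3}.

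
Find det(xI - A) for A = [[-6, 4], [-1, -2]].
χ_A(x) = (x + 4)^2

xI - A = [[x + 6, -4], [1, x + 2]].

Expanding det(xI - A) along the first row:
det(xI - A) = + (x + 6)·det([[x + 2]]) - (-4)·det([[1]]).

Evaluating gives χ_A(x) = x^2 + 8x + 16 = (x + 4)^2.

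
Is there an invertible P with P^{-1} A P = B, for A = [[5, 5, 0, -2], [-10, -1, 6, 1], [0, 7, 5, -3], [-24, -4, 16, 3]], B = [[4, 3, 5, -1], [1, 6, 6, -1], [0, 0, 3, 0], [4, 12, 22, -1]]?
Yes.

Two matrices over a field are similar if and only if they have the same invariant factors.

Both A and B have characteristic polynomial (x - 3)^4 and minimal polynomial (x - 3)^3. Computing further, both have invariant factors x - 3, (x - 3)^3. Hence A and B are similar.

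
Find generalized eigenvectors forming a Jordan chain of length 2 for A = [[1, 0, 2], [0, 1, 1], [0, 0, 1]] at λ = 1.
v_1 = [[-6, -2, -1]]^T, v_2 = [[-2, -1, 0]]^T

We seek v_1 ∈ ker((A - I)^2) \ ker(A - I), then set v_{i+1} = (A - I) v_i.

One such chain is v_1 = [[-6, -2, -1]]^T, v_2 = [[-2, -1, 0]]^T. Check: (A - I) v_2 = [[0, 0, 0]]^T = 0.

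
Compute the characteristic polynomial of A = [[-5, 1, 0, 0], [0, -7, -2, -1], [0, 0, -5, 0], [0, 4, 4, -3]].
xI - A = [[x + 5, -1, 0, 0], [0, x + 7, 2, 1], [0, 0, x + 5, 0], [0, -4, -4, x + 3]].

Expanding det(xI - A) along the first row:
det(xI - A) = + (x + 5)·det([[x + 7, 2, 1], [0, x + 5, 0], [-4, -4, x + 3]]) - (-1)·det([[0, 2, 1], [0, x + 5, 0], [0, -4, x + 3]]) + (0)·det([[0, x + 7, 1], [0, 0, 0], [0, -4, x + 3]]) - (0)·det([[0, x + 7, 2], [0, 0, x + 5], [0, -4, -4]]).

Evaluating gives χ_A(x) = x^4 + 20x^3 + 150x^2 + 500x + 625 = (x + 5)^4.

χ_A(x) = (x + 5)^4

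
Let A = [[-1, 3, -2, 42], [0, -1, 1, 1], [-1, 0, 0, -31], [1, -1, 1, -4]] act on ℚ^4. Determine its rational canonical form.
The invariant factors of A (the non-unit diagonal entries of the Smith normal form of xI - A over ℚ[x]) are (x^2 + 3x - 6)^2, each dividing the next. The characteristic polynomial is their product, (x^2 + 3x - 6)^2.

The rational canonical form is the block-diagonal matrix of companion matrices C(f_i):
R = [[0, 0, 0, -36], [1, 0, 0, 36], [0, 1, 0, 3], [0, 0, 1, -6]].

Note the characteristic polynomial does not split into linear factors over ℚ, so A has no Jordan form over ℚ; the rational canonical form exists over any field.

R = [[0, 0, 0, -36], [1, 0, 0, 36], [0, 1, 0, 3], [0, 0, 1, -6]]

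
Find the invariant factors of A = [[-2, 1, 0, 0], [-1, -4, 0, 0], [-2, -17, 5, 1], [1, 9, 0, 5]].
(x - 5)^2(x + 3)^2

The Jordan structure of A has elementary divisors (x + 3)^2, (x - 5)^2. Arranging the block sizes at each eigenvalue in decreasing order and taking row products gives the invariant factors.

Invariant factors (smallest first, each dividing the next): (x - 5)^2(x + 3)^2.

Check: the last factor (x - 5)^2(x + 3)^2 is the minimal polynomial, and the product (x - 5)^2(x + 3)^2 is the characteristic polynomial.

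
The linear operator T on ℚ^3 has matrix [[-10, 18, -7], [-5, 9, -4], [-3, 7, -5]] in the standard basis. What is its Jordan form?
J = [[-2, 1, 0], [0, -2, 1], [0, 0, -2]]

The characteristic polynomial is det(xI - A) = (x + 2)^3, so the eigenvalues are -2 (algebraic multiplicity 3).

For λ = -2: rank(A + 2I) = 2, rank((A + 2I)^2) = 1, rank((A + 2I)^3) = 0. The eigenspace has dimension 3 - 2 = 1, so there is 1 Jordan block; the rank sequence gives block sizes [3].

Assembling the blocks gives the Jordan form J above.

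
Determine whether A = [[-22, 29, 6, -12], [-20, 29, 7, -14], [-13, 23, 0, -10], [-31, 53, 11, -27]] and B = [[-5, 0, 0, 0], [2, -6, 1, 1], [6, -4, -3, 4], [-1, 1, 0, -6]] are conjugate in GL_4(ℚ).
Yes.

Two matrices over a field are similar if and only if they have the same invariant factors.

Both A and B have characteristic polynomial (x + 5)^4 and minimal polynomial (x + 5)^3. Computing further, both have invariant factors x + 5, (x + 5)^3. Hence A and B are similar.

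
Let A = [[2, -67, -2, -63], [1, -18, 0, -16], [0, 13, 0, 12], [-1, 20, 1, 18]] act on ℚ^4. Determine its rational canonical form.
The invariant factors of A (the non-unit diagonal entries of the Smith normal form of xI - A over ℚ[x]) are (x - 3)^2(x + 1)(x + 3), each dividing the next. The characteristic polynomial is their product, (x - 3)^2(x + 1)(x + 3).

The rational canonical form is the block-diagonal matrix of companion matrices C(f_i):
R = [[0, 0, 0, -27], [1, 0, 0, -18], [0, 1, 0, 12], [0, 0, 1, 2]].

R = [[0, 0, 0, -27], [1, 0, 0, -18], [0, 1, 0, 12], [0, 0, 1, 2]]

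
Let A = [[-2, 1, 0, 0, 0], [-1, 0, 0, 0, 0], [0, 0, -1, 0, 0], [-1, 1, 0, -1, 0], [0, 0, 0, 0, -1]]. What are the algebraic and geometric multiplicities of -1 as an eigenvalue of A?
The characteristic polynomial is (x + 1)^5, so the factor x + 1 appears with exponent 5: the algebraic multiplicity is 5.

rank(A + I) = 1, so the eigenspace has dimension 5 - 1 = 4: the geometric multiplicity is 4.

Since 4 < 5, A is not diagonalizable.

algebraic multiplicity 5, geometric multiplicity 4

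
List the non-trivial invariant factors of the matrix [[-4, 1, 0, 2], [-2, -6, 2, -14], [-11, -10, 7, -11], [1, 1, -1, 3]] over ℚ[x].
(x - 4)^2(x + 4)^2

The Jordan structure of A has elementary divisors (x + 4)^2, (x - 4)^2. Arranging the block sizes at each eigenvalue in decreasing order and taking row products gives the invariant factors.

Invariant factors (smallest first, each dividing the next): (x - 4)^2(x + 4)^2.

Check: the last factor (x - 4)^2(x + 4)^2 is the minimal polynomial, and the product (x - 4)^2(x + 4)^2 is the characteristic polynomial.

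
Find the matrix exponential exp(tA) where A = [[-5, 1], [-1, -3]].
e^{tA} = [[(1 - t)*e^{-4*t}, t*e^{-4*t}], [-t*e^{-4*t}, (t + 1)*e^{-4*t}]]

A has Jordan form J = [[-4, 1], [0, -4]] with A = PJP^{-1}, so e^{tA} = P e^{tJ} P^{-1}.

For a Jordan block J_k(λ), e^{tJ_k(λ)} = e^{λt} · (I + tN + t^2 N^2/2! + ... + t^{k-1} N^{k-1}/(k-1)!) where N is the nilpotent superdiagonal part.

Assembling the blocks and conjugating back gives the entries of e^{tA} as shown above.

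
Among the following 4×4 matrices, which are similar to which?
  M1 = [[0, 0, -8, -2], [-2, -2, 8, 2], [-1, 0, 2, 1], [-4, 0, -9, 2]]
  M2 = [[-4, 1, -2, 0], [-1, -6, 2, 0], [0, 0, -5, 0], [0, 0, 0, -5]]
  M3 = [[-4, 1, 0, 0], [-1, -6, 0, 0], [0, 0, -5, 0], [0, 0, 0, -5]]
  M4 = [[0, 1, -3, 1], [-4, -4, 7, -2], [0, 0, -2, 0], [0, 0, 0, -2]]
Characteristic polynomials: χ_{M1} = (x - 3)^2(x + 2)^2, χ_{M2} = (x + 5)^4, χ_{M3} = (x + 5)^4, χ_{M4} = (x + 2)^4.

{M1}: invariant factors x + 2, (x - 3)^2(x + 2).

{M2, M3}: invariant factors x + 5, x + 5, (x + 5)^2.

{M4}: invariant factors x + 2, (x + 2)^3.

Matrices are similar if and only if their invariant-factor lists agree; the partition into similarity classes is {M1}, {M2, M3}, {M4}.

3 classes: {M1}, {M2, M3}, {M4}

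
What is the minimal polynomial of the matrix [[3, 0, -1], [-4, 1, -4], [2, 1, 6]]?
The characteristic polynomial factors as (x - 4)(x - 3)^2. The minimal polynomial is ∏(x - λ)^{k_λ} where k_λ is the size of the largest Jordan block at λ.

For λ = 3: rank(A - 3I) = 2, and the largest Jordan block has size 2 (the smallest k with rank((A - 3I)^k) = rank((A - 3I)^(k+1))).
For λ = 4: rank(A - 4I) = 2, and the largest Jordan block has size 1 (the smallest k with rank((A - 4I)^k) = rank((A - 4I)^(k+1))).

So m_A(x) = (x - 4)(x - 3)^2.

m_A(x) = (x - 4)(x - 3)^2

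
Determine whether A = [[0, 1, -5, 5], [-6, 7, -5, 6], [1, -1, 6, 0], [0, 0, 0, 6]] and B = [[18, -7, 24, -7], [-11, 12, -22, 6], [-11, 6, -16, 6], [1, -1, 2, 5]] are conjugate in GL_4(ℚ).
Both have characteristic polynomial (x - 6)^3(x - 1), but the minimal polynomial of A is (x - 6)^3(x - 1) while the minimal polynomial of B is (x - 6)^2(x - 1). The minimal polynomial is a similarity invariant, so A and B are not similar.

No.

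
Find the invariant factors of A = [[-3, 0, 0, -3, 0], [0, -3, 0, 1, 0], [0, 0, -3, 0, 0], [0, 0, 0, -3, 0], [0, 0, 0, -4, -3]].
x + 3, x + 3, x + 3, (x + 3)^2

The Jordan structure of A has elementary divisors (x + 3)^2, (x + 3), (x + 3), (x + 3). Arranging the block sizes at each eigenvalue in decreasing order and taking row products gives the invariant factors.

Invariant factors (smallest first, each dividing the next): x + 3, x + 3, x + 3, (x + 3)^2.

Check: the last factor (x + 3)^2 is the minimal polynomial, and the product (x + 3)^5 is the characteristic polynomial.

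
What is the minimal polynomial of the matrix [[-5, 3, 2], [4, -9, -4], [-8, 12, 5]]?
m_A(x) = (x + 3)^2

The characteristic polynomial factors as (x + 3)^3. The minimal polynomial is ∏(x - λ)^{k_λ} where k_λ is the size of the largest Jordan block at λ.

For λ = -3: rank(A + 3I) = 1, and the largest Jordan block has size 2 (the smallest k with rank((A + 3I)^k) = rank((A + 3I)^(k+1))).

So m_A(x) = (x + 3)^2.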